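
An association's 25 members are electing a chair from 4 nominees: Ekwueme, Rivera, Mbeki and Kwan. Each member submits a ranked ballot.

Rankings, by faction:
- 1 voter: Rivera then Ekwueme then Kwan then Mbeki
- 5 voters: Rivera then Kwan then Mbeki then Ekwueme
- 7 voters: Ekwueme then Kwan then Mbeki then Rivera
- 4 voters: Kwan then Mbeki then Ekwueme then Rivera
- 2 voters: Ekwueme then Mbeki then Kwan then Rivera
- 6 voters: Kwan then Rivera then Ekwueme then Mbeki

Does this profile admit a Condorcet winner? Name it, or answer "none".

Kwan

Pairwise majorities:
Ekwueme vs Rivera: Ekwueme, 13–12.
Ekwueme vs Mbeki: Ekwueme, 16–9.
Ekwueme vs Kwan: Kwan wins 15–10.
Rivera vs Mbeki: Mbeki, 13–12.
Rivera vs Kwan: Kwan wins 19–6.
Mbeki vs Kwan: Kwan, 23–2.
Kwan beats each of Ekwueme, Rivera, Mbeki — Kwan is the Condorcet winner.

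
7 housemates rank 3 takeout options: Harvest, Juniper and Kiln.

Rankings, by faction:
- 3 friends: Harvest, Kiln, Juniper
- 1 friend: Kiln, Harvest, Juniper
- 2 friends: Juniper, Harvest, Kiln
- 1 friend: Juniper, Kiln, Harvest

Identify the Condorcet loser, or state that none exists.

Head-to-head results (7 friends):
Harvest vs Juniper: Harvest, 4–3.
Harvest vs Kiln: Harvest wins 5–2.
Juniper vs Kiln: Juniper preferred on 2+1 = 3 ballots; Kiln wins 4–3.
Juniper is beaten in every head-to-head and is the Condorcet loser.

Juniper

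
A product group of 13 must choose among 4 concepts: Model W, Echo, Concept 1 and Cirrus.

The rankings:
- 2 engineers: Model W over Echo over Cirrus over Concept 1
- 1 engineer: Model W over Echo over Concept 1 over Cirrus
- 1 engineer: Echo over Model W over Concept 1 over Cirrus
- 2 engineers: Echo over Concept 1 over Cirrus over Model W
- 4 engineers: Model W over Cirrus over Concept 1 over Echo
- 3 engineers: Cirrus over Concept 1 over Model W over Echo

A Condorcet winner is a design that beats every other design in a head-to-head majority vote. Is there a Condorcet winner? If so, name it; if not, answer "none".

Pairwise majorities:
Model W vs Echo: 10 to 3, Model W.
Model W vs Concept 1: Model W preferred on 2+1+1+4 = 8 ballots; Model W wins 8–5.
Model W vs Cirrus: Model W preferred on 2+1+1+4 = 8 ballots; Model W wins 8–5.
Echo vs Concept 1: Echo is ranked higher on 2+1+1+2 = 6 ballots, Concept 1 on 7. Concept 1 wins 7–6.
Echo vs Cirrus: 2+1+1+2 = 6 for Echo, 7 for Cirrus — Cirrus by 7–6.
Concept 1 vs Cirrus: 1+1+2 = 4 for Concept 1, 9 for Cirrus — Cirrus by 9–4.
Model W beats each of Echo, Concept 1, Cirrus — Model W is the Condorcet winner.

Model W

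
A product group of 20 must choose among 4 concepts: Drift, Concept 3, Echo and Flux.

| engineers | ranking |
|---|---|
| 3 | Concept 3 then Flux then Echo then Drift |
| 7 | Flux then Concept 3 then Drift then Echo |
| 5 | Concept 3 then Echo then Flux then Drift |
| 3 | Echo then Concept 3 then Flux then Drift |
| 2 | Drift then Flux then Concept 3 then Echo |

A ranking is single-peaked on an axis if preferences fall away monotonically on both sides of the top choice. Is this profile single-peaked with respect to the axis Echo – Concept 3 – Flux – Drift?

yes

Axis positions: Echo=1, Concept 3=2, Flux=3, Drift=4.
Cluster 1 (peak Concept 3 at position 2): ranking walks positions 2-3-1-4, expanding outward from the peak — single-peaked.
Cluster 2 (peak Flux at position 3): ranking walks positions 3-2-4-1, expanding outward from the peak — single-peaked.
Cluster 3 (peak Concept 3 at position 2): ranking walks positions 2-1-3-4, expanding outward from the peak — single-peaked.
Cluster 4 (peak Echo at position 1): ranking walks positions 1-2-3-4, expanding outward from the peak — single-peaked.
Cluster 5 (peak Drift at position 4): ranking walks positions 4-3-2-1, expanding outward from the peak — single-peaked.
Every ranking is single-peaked on this axis.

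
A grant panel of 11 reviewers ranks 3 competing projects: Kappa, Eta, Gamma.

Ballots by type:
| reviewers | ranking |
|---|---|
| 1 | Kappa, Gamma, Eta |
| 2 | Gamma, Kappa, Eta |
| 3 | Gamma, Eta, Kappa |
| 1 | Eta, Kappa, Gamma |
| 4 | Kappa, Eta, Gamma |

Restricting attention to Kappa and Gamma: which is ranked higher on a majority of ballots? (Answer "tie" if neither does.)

Ballots ranking Kappa above Gamma: 1 + 1 + 4 = 6.
Ballots ranking Gamma above Kappa: 11 − 6 = 5.
Kappa wins the head-to-head 6–5.

Kappa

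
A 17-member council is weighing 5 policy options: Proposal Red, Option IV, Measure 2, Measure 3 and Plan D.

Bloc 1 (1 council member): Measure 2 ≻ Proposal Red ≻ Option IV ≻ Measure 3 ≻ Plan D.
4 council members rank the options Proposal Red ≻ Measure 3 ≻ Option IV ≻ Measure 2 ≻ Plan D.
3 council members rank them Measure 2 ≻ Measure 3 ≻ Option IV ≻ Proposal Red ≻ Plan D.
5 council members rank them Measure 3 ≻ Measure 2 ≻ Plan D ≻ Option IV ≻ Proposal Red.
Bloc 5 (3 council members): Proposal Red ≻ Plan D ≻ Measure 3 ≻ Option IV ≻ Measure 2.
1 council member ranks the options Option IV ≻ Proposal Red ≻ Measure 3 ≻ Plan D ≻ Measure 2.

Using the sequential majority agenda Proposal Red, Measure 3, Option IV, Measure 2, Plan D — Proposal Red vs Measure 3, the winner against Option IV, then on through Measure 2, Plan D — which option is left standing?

Round 1: Proposal Red vs Measure 3 — 9–8, Proposal Red advances.
Round 2: Proposal Red vs Option IV — 8–9, Option IV advances.
Round 3: Option IV vs Measure 2 — 8–9, Measure 2 advances.
Round 4: Measure 2 vs Plan D — 13–4, Measure 2 advances.
The agenda winner is Measure 2.

Measure 2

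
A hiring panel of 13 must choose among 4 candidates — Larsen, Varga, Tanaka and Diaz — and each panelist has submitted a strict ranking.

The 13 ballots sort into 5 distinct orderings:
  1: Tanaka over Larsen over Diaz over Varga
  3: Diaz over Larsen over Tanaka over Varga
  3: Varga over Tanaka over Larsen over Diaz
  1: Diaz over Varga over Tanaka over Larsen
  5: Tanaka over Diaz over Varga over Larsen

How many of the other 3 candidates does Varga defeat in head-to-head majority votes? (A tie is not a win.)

Varga against each rival (13 committee members):
Varga vs Larsen: Varga, 9–4.
Varga vs Tanaka: Varga preferred on 3+1 = 4 ballots; Tanaka wins 9–4.
Varga vs Diaz: Diaz wins 10–3.
Varga beats Larsen; loses to Tanaka, Diaz — 1 pairwise win.

1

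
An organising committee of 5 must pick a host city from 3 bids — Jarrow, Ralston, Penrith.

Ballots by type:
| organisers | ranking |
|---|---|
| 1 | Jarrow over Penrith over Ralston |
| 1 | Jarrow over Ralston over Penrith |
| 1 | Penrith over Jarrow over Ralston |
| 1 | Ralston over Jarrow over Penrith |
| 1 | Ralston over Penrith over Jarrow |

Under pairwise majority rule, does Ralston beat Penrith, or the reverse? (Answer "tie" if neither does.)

Ballots ranking Ralston above Penrith: 1 + 1 + 1 = 3.
Ballots ranking Penrith above Ralston: 5 − 3 = 2.
Ralston wins the head-to-head 3–2.

Ralston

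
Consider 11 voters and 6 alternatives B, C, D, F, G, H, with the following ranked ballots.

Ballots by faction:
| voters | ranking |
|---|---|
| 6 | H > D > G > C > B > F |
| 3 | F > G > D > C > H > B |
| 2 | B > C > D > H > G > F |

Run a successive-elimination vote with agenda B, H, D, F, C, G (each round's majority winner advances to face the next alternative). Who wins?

H

Round 1: B vs H — 2–9, H advances.
Round 2: H vs D — 6–5, H advances.
Round 3: H vs F — 8–3, H advances.
Round 4: H vs C — 6–5, H advances.
Round 5: H vs G — 8–3, H advances.
H survives the agenda.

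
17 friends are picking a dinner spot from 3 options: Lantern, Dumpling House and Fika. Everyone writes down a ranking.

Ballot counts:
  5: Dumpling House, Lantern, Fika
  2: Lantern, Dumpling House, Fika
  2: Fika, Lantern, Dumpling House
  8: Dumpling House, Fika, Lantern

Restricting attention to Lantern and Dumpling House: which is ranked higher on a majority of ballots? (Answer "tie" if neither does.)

Dumpling House

Ballots ranking Lantern above Dumpling House: 2 + 2 = 4.
Ballots ranking Dumpling House above Lantern: 17 − 4 = 13.
Dumpling House wins the head-to-head 13–4.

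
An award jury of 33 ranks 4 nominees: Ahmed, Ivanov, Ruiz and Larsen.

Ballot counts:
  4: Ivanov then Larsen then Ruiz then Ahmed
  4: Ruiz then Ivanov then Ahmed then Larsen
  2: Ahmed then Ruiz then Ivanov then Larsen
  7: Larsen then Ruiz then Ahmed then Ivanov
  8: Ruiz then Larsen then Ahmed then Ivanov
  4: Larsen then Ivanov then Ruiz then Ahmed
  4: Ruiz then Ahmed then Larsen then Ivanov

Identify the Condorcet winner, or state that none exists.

Ruiz

Head-to-head results (33 jurors):
Ahmed vs Ivanov: Ahmed wins 21–12.
Ahmed vs Ruiz: 2 to 31, Ruiz.
Ahmed vs Larsen: Larsen, 23–10.
Ivanov–Ruiz: Ruiz 25–8.
Ivanov vs Larsen: 10 to 23, Larsen.
Ruiz vs Larsen: Ruiz wins 18–15.
Only Ruiz has no losses; Ruiz is the Condorcet winner.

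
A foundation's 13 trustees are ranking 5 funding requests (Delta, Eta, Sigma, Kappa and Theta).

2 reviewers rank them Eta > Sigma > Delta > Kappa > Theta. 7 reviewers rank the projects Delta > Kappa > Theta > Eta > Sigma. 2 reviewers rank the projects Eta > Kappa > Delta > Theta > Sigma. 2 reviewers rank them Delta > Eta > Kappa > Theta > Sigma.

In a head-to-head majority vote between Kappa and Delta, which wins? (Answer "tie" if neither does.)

Ballots ranking Kappa above Delta: 2.
Ballots ranking Delta above Kappa: 13 − 2 = 11.
Delta wins the head-to-head 11–2.

Delta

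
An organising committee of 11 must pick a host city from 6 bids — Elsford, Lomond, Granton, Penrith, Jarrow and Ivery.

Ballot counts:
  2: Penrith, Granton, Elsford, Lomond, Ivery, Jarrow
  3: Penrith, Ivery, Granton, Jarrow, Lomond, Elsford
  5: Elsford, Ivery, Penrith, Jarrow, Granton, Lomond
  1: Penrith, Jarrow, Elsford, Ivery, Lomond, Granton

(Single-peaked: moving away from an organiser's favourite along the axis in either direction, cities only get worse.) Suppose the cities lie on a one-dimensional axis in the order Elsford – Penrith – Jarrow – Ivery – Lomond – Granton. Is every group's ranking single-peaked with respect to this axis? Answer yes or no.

Axis positions: Elsford=1, Penrith=2, Jarrow=3, Ivery=4, Lomond=5, Granton=6.
Group 1: ranking walks positions 2-6-1-5-4-3; Granton is ranked above Jarrow even though Jarrow lies between Granton and the peak Penrith on the axis — preferences dip and rise again. Not single-peaked.
Group 2: ranking walks positions 2-4-6-3-5-1; Ivery is ranked above Jarrow even though Jarrow lies between Ivery and the peak Penrith on the axis — preferences dip and rise again. Not single-peaked.
Group 3: ranking walks positions 1-4-2-3-6-5; Ivery is ranked above Penrith even though Penrith lies between Ivery and the peak Elsford on the axis — preferences dip and rise again. Not single-peaked.
Group 4 (peak Penrith at position 2): ranking walks positions 2-3-1-4-5-6, expanding outward from the peak — single-peaked.
Group 1 violates single-peakedness, so the profile is not single-peaked on this axis.

no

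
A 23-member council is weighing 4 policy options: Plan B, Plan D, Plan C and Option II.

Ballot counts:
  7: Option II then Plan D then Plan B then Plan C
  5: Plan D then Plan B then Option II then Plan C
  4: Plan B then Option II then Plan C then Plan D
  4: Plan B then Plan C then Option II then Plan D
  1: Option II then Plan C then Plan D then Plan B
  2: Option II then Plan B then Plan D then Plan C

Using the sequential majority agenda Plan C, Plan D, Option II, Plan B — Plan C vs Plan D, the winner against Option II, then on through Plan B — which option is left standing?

Plan B

Round 1: Plan C vs Plan D — 9–14, Plan D advances.
Round 2: Plan D vs Option II — 5–18, Option II advances.
Round 3: Option II vs Plan B — 10–13, Plan B advances.
Plan B survives the agenda.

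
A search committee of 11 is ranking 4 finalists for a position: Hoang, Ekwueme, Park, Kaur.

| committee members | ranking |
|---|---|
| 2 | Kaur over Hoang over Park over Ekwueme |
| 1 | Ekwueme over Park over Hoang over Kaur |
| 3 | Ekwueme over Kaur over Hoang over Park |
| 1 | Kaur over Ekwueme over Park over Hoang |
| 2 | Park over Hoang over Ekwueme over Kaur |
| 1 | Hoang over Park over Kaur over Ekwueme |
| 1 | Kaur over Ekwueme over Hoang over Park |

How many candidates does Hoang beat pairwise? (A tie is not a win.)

Hoang against each rival (11 committee members):
Hoang vs Ekwueme: Ekwueme, 6–5.
Hoang vs Park: 2+3+1+1 = 7 for Hoang, 4 for Park — Hoang by 7–4.
Hoang–Kaur: Kaur 7–4.
Hoang beats Park; loses to Ekwueme, Kaur — 1 pairwise win.

1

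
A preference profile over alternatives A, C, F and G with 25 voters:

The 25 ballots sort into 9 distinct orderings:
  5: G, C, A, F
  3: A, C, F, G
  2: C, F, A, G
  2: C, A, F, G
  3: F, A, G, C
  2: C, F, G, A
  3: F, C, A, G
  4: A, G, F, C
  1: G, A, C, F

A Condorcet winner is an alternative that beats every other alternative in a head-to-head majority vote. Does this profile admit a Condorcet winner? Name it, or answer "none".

Pairwise majorities:
A vs C: A is ranked higher on 3+3+4+1 = 11 ballots, C on 14. C wins 14–11.
A vs F: A preferred on 5+3+2+4+1 = 15 ballots; A wins 15–10.
A vs G: 17 to 8, A.
C vs F: C preferred on 5+3+2+2+2+1 = 15 ballots; C wins 15–10.
C vs G: C preferred on 3+2+2+2+3 = 12 ballots; G wins 13–12.
F vs G: 3+2+2+3+2+3 = 15 for F, 10 for G — F by 15–10.
Each alternative drops at least one matchup (A loses to C; C loses to G; F loses to A; G loses to A); the cycle A beats G beats C beats A rules out a Condorcet winner.

none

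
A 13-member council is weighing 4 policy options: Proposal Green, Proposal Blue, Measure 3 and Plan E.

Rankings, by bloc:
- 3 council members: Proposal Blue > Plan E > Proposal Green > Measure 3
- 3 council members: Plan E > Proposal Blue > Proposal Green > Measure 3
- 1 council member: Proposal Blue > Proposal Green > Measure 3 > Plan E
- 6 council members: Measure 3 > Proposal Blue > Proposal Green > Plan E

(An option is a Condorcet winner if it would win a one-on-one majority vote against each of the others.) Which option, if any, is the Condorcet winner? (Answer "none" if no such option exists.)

Proposal Blue

Head-to-head results (13 council members):
Proposal Green vs Proposal Blue: Proposal Blue, 13–0.
Proposal Green–Measure 3: Proposal Green 7–6.
Proposal Green vs Plan E: Proposal Green wins 7–6.
Proposal Blue vs Measure 3: Proposal Blue, 7–6.
Proposal Blue vs Plan E: Proposal Blue wins 10–3.
Measure 3–Plan E: Measure 3 7–6.
Proposal Blue beats each of Proposal Green, Measure 3, Plan E — Proposal Blue is the Condorcet winner.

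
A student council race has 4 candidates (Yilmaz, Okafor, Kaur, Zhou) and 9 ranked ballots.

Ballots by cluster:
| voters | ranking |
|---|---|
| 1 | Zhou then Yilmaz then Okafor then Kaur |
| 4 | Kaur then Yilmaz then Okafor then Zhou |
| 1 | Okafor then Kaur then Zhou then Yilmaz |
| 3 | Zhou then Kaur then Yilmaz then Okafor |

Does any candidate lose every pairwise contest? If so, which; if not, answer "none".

Head-to-head results (9 voters):
Yilmaz–Okafor: Yilmaz 8–1.
Yilmaz vs Kaur: 1 for Yilmaz, 8 for Kaur — Kaur by 8–1.
Yilmaz vs Zhou: Yilmaz is ranked higher on 4 ballots, Zhou on 5. Zhou wins 5–4.
Okafor vs Kaur: 2 to 7, Kaur.
Okafor vs Zhou: Okafor, 5–4.
Kaur vs Zhou: Kaur preferred on 4+1 = 5 ballots; Kaur wins 5–4.
No candidate is winless: Yilmaz beats Okafor; Okafor beats Zhou; Kaur beats Yilmaz; Zhou beats Yilmaz. There is no Condorcet loser.

none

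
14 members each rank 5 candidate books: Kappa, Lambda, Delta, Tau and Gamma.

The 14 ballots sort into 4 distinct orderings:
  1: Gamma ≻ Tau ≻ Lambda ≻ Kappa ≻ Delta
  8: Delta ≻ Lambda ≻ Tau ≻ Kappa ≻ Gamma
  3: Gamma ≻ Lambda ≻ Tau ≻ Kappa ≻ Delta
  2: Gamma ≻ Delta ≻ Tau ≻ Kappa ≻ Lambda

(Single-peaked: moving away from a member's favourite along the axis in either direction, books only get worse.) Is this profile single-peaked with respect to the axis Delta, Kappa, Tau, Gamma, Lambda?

no

Axis positions: Delta=1, Kappa=2, Tau=3, Gamma=4, Lambda=5.
Faction 1 (peak Gamma at position 4): ranking walks positions 4-3-5-2-1, expanding outward from the peak — single-peaked.
Faction 2: ranking walks positions 1-5-3-2-4; Lambda is ranked above Kappa even though Kappa lies between Lambda and the peak Delta on the axis — preferences dip and rise again. Not single-peaked.
Faction 3 (peak Gamma at position 4): ranking walks positions 4-5-3-2-1, expanding outward from the peak — single-peaked.
Faction 4: ranking walks positions 4-1-3-2-5; Delta is ranked above Tau even though Tau lies between Delta and the peak Gamma on the axis — preferences dip and rise again. Not single-peaked.
Faction 2 violates single-peakedness, so the profile is not single-peaked on this axis.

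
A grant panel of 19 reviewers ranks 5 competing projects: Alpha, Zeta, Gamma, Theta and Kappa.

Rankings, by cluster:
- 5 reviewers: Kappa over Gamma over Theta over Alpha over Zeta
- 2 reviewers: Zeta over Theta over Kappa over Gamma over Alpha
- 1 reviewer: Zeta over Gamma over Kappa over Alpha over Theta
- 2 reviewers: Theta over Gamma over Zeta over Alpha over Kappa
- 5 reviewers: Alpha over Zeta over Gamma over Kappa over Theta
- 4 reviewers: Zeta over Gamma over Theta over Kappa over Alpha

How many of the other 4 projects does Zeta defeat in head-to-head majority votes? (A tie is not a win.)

3

Zeta against each rival (19 reviewers):
Zeta–Alpha: Alpha 10–9.
Zeta–Gamma: Zeta 12–7.
Zeta vs Theta: 2+1+5+4 = 12 for Zeta, 7 for Theta — Zeta by 12–7.
Zeta vs Kappa: Zeta wins 14–5.
Zeta beats Gamma, Theta, Kappa; loses to Alpha — 3 pairwise wins.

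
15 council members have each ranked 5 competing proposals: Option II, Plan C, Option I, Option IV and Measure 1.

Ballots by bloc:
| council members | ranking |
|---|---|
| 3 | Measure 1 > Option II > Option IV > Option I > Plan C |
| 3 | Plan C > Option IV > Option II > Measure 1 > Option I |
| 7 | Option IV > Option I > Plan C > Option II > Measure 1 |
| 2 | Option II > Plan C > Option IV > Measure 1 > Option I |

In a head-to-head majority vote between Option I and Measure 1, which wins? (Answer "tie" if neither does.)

Ballots ranking Option I above Measure 1: 7.
Ballots ranking Measure 1 above Option I: 15 − 7 = 8.
Measure 1 wins the head-to-head 8–7.

Measure 1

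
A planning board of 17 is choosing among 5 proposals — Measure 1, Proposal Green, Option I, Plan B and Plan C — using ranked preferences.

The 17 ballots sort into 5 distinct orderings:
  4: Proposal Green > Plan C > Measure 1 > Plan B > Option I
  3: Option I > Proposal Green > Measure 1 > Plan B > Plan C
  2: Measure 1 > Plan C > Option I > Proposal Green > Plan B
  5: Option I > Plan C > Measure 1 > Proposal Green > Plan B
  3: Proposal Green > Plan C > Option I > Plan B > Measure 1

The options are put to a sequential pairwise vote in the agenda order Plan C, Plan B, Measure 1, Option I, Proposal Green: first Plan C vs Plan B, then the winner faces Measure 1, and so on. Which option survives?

Round 1: Plan C vs Plan B — 14–3, Plan C advances.
Round 2: Plan C vs Measure 1 — 12–5, Plan C advances.
Round 3: Plan C vs Option I — 9–8, Plan C advances.
Round 4: Plan C vs Proposal Green — 7–10, Proposal Green advances.
The agenda winner is Proposal Green.

Proposal Green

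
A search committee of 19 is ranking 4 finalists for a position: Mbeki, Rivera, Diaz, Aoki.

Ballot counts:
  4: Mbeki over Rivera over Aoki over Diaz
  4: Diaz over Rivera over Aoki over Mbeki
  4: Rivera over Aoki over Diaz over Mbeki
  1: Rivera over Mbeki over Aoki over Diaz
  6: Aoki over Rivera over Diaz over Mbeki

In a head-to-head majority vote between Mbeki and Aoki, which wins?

Aoki

Ballots ranking Mbeki above Aoki: 4 + 1 = 5.
Ballots ranking Aoki above Mbeki: 19 − 5 = 14.
Aoki wins the head-to-head 14–5.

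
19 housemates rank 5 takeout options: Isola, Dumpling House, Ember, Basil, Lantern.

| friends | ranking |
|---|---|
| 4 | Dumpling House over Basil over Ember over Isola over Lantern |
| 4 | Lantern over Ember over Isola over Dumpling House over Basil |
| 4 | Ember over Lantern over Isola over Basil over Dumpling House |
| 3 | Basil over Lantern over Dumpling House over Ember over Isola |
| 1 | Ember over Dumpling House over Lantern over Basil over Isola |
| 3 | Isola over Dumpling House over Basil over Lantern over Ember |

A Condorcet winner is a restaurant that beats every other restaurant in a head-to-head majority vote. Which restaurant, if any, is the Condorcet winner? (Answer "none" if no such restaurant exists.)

none

Head-to-head results (19 friends):
Isola vs Dumpling House: Isola, 11–8.
Isola–Ember: Ember 16–3.
Isola vs Basil: Isola, 11–8.
Isola vs Lantern: Lantern wins 12–7.
Dumpling House vs Ember: Dumpling House, 10–9.
Dumpling House vs Basil: Dumpling House, 12–7.
Dumpling House vs Lantern: Lantern, 11–8.
Ember vs Basil: Basil wins 10–9.
Ember vs Lantern: Lantern wins 10–9.
Basil–Lantern: Basil 10–9.
Every restaurant loses at least once (Isola loses to Ember; Dumpling House loses to Isola; Ember loses to Dumpling House; Basil loses to Isola; Lantern loses to Basil). The majority relation contains the cycle Isola beats Dumpling House beats Ember beats Isola, so there is no Condorcet winner.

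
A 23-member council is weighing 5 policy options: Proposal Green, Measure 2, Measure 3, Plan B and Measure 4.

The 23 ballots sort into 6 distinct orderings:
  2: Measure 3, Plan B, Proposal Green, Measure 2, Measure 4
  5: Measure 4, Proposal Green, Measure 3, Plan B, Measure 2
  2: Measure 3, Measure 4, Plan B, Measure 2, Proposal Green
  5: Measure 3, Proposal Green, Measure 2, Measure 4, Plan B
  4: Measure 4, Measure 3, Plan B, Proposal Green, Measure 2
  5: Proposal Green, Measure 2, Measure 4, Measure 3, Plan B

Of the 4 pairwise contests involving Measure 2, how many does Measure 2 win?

1

Measure 2 against each rival (23 council members):
Measure 2 vs Proposal Green: Measure 2 is ranked higher on 2 ballots, Proposal Green on 21. Proposal Green wins 21–2.
Measure 2 vs Measure 3: Measure 3, 18–5.
Measure 2 vs Plan B: Plan B, 13–10.
Measure 2 vs Measure 4: Measure 2 wins 12–11.
Measure 2 beats Measure 4; loses to Proposal Green, Measure 3, Plan B — 1 pairwise win.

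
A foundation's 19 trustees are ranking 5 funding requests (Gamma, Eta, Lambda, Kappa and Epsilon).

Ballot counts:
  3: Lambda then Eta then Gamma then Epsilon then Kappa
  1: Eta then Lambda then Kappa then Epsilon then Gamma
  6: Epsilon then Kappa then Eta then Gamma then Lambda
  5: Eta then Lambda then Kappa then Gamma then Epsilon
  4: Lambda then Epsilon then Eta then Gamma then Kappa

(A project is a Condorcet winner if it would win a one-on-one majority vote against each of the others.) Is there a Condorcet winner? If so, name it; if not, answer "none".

none

Check each pair by majority over 19 ballots:
Gamma vs Eta: 0 to 19, Eta.
Gamma vs Lambda: Gamma is ranked higher on 6 ballots, Lambda on 13. Lambda wins 13–6.
Gamma vs Kappa: Gamma preferred on 3+4 = 7 ballots; Kappa wins 12–7.
Gamma vs Epsilon: 8 to 11, Epsilon.
Eta vs Lambda: Eta preferred on 1+6+5 = 12 ballots; Eta wins 12–7.
Eta vs Kappa: Eta preferred on 3+1+5+4 = 13 ballots; Eta wins 13–6.
Eta vs Epsilon: Eta is ranked higher on 3+1+5 = 9 ballots, Epsilon on 10. Epsilon wins 10–9.
Lambda vs Kappa: 3+1+5+4 = 13 for Lambda, 6 for Kappa — Lambda by 13–6.
Lambda vs Epsilon: Lambda is ranked higher on 3+1+5+4 = 13 ballots, Epsilon on 6. Lambda wins 13–6.
Kappa vs Epsilon: 6 to 13, Epsilon.
Every project loses at least once (Gamma loses to Eta; Eta loses to Epsilon; Lambda loses to Eta; Kappa loses to Eta; Epsilon loses to Lambda). The majority relation contains the cycle Eta > Lambda > Epsilon > Eta, so there is no Condorcet winner.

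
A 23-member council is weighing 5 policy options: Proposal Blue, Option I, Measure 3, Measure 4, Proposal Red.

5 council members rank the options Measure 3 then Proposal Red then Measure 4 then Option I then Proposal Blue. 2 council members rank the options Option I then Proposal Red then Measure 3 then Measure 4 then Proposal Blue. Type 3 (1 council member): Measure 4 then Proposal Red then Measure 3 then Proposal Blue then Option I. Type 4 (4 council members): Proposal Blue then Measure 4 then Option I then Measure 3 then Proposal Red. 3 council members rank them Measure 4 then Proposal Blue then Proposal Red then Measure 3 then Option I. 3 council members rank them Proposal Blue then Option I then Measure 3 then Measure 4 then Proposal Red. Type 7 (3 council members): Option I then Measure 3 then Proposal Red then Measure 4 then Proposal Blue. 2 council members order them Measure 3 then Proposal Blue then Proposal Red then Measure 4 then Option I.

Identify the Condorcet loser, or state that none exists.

none

Pairwise majorities:
Proposal Blue vs Option I: Proposal Blue wins 13–10.
Proposal Blue vs Measure 3: Proposal Blue is ranked higher on 4+3+3 = 10 ballots, Measure 3 on 13. Measure 3 wins 13–10.
Proposal Blue vs Measure 4: 9 to 14, Measure 4.
Proposal Blue vs Proposal Red: Proposal Blue, 12–11.
Option I vs Measure 3: 12 to 11, Option I.
Option I vs Measure 4: Option I preferred on 2+3+3 = 8 ballots; Measure 4 wins 15–8.
Option I vs Proposal Red: 2+4+3+3 = 12 for Option I, 11 for Proposal Red — Option I by 12–11.
Measure 3 vs Measure 4: Measure 3 is ranked higher on 5+2+3+3+2 = 15 ballots, Measure 4 on 8. Measure 3 wins 15–8.
Measure 3–Proposal Red: Measure 3 17–6.
Measure 4 vs Proposal Red: 11 to 12, Proposal Red.
No option is winless: Proposal Blue beats Option I; Option I beats Measure 3; Measure 3 beats Proposal Blue; Measure 4 beats Proposal Blue; Proposal Red beats Measure 4. There is no Condorcet loser.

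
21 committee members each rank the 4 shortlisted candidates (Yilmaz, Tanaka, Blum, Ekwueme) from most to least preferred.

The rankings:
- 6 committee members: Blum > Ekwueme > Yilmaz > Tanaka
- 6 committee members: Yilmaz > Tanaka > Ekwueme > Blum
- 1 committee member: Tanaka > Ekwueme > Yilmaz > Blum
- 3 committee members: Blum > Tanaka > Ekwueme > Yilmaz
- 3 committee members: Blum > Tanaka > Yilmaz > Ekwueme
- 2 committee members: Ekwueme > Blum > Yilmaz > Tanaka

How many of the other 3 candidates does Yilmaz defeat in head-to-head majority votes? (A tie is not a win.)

Yilmaz against each rival (21 committee members):
Yilmaz–Tanaka: Yilmaz 14–7.
Yilmaz vs Blum: 7 to 14, Blum.
Yilmaz vs Ekwueme: Yilmaz is ranked higher on 6+3 = 9 ballots, Ekwueme on 12. Ekwueme wins 12–9.
Yilmaz beats Tanaka; loses to Blum, Ekwueme — 1 pairwise win.

1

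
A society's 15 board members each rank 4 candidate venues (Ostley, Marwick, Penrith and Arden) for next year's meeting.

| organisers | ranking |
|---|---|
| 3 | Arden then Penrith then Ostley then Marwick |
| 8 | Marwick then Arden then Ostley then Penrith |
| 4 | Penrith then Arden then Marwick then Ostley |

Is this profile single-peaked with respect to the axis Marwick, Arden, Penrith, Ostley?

no

Axis positions: Marwick=1, Arden=2, Penrith=3, Ostley=4.
Type 1 (peak Arden at position 2): ranking walks positions 2-3-4-1, expanding outward from the peak — single-peaked.
Type 2: ranking walks positions 1-2-4-3; Ostley is ranked above Penrith even though Penrith lies between Ostley and the peak Marwick on the axis — preferences dip and rise again. Not single-peaked.
Type 3 (peak Penrith at position 3): ranking walks positions 3-2-1-4, expanding outward from the peak — single-peaked.
Type 2 violates single-peakedness, so the profile is not single-peaked on this axis.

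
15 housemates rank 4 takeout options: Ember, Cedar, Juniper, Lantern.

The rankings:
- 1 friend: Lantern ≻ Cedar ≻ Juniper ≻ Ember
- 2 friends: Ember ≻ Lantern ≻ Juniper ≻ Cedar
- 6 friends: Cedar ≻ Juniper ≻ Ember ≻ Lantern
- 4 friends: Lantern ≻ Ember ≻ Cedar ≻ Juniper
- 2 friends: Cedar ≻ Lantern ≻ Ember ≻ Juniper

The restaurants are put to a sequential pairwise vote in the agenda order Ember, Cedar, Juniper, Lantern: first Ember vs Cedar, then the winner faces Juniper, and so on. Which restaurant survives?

Round 1: Ember vs Cedar — 6–9, Cedar advances.
Round 2: Cedar vs Juniper — 13–2, Cedar advances.
Round 3: Cedar vs Lantern — 8–7, Cedar advances.
The agenda winner is Cedar.

Cedar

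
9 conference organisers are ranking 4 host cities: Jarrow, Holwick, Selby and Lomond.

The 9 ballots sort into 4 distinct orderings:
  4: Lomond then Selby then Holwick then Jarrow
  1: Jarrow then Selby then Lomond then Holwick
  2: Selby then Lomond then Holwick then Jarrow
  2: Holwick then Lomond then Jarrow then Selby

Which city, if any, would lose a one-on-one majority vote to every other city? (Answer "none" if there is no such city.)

Jarrow

Head-to-head results (9 organisers):
Jarrow–Holwick: Holwick 8–1.
Jarrow vs Selby: Jarrow preferred on 1+2 = 3 ballots; Selby wins 6–3.
Jarrow vs Lomond: Jarrow preferred on 1 ballot; Lomond wins 8–1.
Holwick vs Selby: 2 to 7, Selby.
Holwick vs Lomond: Lomond wins 7–2.
Selby vs Lomond: Selby is ranked higher on 1+2 = 3 ballots, Lomond on 6. Lomond wins 6–3.
Only Jarrow has no wins; Jarrow is the Condorcet loser.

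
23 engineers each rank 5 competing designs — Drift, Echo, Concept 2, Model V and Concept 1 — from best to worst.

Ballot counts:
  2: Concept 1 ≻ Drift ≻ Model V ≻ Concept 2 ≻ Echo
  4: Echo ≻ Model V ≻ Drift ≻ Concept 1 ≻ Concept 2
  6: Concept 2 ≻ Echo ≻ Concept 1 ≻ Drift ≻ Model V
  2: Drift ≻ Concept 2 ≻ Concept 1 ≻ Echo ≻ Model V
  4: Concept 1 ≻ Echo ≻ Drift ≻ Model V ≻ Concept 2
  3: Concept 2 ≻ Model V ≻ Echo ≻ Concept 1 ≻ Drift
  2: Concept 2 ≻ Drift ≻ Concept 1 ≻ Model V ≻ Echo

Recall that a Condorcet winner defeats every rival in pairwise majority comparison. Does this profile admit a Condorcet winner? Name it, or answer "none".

Check each pair by majority over 23 ballots:
Drift vs Echo: 6 to 17, Echo.
Drift vs Concept 2: Drift preferred on 2+4+2+4 = 12 ballots; Drift wins 12–11.
Drift vs Model V: Drift preferred on 2+6+2+4+2 = 16 ballots; Drift wins 16–7.
Drift vs Concept 1: Drift preferred on 4+2+2 = 8 ballots; Concept 1 wins 15–8.
Echo vs Concept 2: Echo is ranked higher on 4+4 = 8 ballots, Concept 2 on 15. Concept 2 wins 15–8.
Echo vs Model V: Echo preferred on 4+6+2+4 = 16 ballots; Echo wins 16–7.
Echo vs Concept 1: 4+6+3 = 13 for Echo, 10 for Concept 1 — Echo by 13–10.
Concept 2 vs Model V: Concept 2 preferred on 6+2+3+2 = 13 ballots; Concept 2 wins 13–10.
Concept 2 vs Concept 1: 6+2+3+2 = 13 for Concept 2, 10 for Concept 1 — Concept 2 by 13–10.
Model V vs Concept 1: Model V is ranked higher on 4+3 = 7 ballots, Concept 1 on 16. Concept 1 wins 16–7.
Each design drops at least one matchup (Drift loses to Echo; Echo loses to Concept 2; Concept 2 loses to Drift; Model V loses to Drift; Concept 1 loses to Echo); the cycle Drift > Concept 2 > Echo > Drift rules out a Condorcet winner.

none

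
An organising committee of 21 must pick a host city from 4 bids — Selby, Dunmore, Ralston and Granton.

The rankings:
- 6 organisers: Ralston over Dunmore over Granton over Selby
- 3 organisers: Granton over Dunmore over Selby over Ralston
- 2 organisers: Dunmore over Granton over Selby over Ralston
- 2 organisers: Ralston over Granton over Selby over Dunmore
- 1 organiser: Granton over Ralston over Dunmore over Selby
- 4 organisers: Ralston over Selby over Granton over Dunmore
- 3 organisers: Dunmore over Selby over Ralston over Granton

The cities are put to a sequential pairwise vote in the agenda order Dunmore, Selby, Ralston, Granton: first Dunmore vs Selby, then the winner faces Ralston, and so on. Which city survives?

Ralston

Round 1: Dunmore vs Selby — 15–6, Dunmore advances.
Round 2: Dunmore vs Ralston — 8–13, Ralston advances.
Round 3: Ralston vs Granton — 15–6, Ralston advances.
Ralston survives the agenda.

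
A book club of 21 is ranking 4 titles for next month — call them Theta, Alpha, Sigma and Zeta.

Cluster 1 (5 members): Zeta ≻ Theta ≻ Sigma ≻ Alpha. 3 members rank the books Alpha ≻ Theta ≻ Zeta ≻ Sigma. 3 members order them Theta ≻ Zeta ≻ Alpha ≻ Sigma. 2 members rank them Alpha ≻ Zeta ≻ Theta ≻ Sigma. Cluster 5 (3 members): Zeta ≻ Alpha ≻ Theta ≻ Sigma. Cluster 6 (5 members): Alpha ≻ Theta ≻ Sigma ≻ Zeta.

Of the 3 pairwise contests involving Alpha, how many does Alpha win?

Alpha against each rival (21 members):
Alpha vs Theta: Alpha, 13–8.
Alpha vs Sigma: Alpha is ranked higher on 3+3+2+3+5 = 16 ballots, Sigma on 5. Alpha wins 16–5.
Alpha vs Zeta: Alpha preferred on 3+2+5 = 10 ballots; Zeta wins 11–10.
Alpha beats Theta, Sigma; loses to Zeta — 2 pairwise wins.

2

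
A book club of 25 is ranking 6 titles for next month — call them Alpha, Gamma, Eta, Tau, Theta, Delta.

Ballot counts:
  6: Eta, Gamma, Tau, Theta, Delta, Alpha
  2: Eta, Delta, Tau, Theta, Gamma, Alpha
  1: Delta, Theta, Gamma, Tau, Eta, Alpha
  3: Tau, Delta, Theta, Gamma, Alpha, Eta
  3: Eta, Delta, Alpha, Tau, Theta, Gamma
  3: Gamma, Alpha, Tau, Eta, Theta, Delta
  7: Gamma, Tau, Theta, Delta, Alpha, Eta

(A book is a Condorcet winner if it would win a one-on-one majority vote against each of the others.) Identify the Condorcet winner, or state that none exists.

Gamma

Check each pair by majority over 25 ballots:
Alpha–Gamma: Gamma 22–3.
Alpha vs Eta: Alpha wins 13–12.
Alpha vs Tau: Tau wins 19–6.
Alpha–Theta: Theta 19–6.
Alpha–Delta: Delta 22–3.
Gamma vs Eta: Gamma, 14–11.
Gamma vs Tau: Gamma, 17–8.
Gamma vs Theta: Gamma wins 16–9.
Gamma–Delta: Gamma 16–9.
Eta–Tau: Tau 14–11.
Eta–Theta: Eta 14–11.
Eta vs Delta: Eta, 14–11.
Tau vs Theta: Tau, 24–1.
Tau–Delta: Tau 19–6.
Theta vs Delta: Theta, 16–9.
Gamma defeats every rival head-to-head and is the Condorcet winner.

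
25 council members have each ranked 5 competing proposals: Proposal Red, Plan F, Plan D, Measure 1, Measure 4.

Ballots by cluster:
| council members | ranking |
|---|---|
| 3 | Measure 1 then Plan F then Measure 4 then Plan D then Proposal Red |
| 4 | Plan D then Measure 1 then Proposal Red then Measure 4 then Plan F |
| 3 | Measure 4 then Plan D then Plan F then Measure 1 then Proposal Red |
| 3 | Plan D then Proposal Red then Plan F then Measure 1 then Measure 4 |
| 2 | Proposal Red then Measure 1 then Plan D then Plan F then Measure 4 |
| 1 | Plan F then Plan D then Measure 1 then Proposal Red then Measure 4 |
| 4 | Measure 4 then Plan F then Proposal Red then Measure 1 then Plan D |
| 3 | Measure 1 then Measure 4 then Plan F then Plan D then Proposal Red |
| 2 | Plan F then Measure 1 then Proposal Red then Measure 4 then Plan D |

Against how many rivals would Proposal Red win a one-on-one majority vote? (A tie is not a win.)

0

Proposal Red against each rival (25 council members):
Proposal Red vs Plan F: 9 to 16, Plan F.
Proposal Red vs Plan D: Proposal Red preferred on 2+4+2 = 8 ballots; Plan D wins 17–8.
Proposal Red vs Measure 1: Measure 1, 16–9.
Proposal Red vs Measure 4: 4+3+2+1+2 = 12 for Proposal Red, 13 for Measure 4 — Measure 4 by 13–12.
Proposal Red beats no one; loses to Plan F, Plan D, Measure 1, Measure 4 — 0 pairwise wins.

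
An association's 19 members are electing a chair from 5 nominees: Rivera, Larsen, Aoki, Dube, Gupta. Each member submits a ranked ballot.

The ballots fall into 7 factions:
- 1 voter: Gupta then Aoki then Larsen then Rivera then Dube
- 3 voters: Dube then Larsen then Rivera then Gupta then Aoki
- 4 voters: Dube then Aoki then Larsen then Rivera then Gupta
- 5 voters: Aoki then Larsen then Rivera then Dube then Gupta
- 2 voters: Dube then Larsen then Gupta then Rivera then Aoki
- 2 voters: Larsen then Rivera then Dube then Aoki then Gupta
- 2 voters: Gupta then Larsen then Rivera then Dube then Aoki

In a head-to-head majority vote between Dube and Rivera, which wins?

Ballots ranking Dube above Rivera: 3 + 4 + 2 = 9.
Ballots ranking Rivera above Dube: 19 − 9 = 10.
Rivera wins the head-to-head 10–9.

Rivera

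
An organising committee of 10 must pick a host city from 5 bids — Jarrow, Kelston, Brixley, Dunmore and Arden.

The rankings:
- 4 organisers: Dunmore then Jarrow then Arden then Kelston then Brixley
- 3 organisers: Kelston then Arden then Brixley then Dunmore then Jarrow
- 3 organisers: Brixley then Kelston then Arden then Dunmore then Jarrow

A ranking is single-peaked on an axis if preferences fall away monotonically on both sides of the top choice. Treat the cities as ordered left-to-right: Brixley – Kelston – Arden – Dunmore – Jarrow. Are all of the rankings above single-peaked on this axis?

Axis positions: Brixley=1, Kelston=2, Arden=3, Dunmore=4, Jarrow=5.
Cluster 1 (peak Dunmore at position 4): ranking walks positions 4-5-3-2-1, expanding outward from the peak — single-peaked.
Cluster 2 (peak Kelston at position 2): ranking walks positions 2-3-1-4-5, expanding outward from the peak — single-peaked.
Cluster 3 (peak Brixley at position 1): ranking walks positions 1-2-3-4-5, expanding outward from the peak — single-peaked.
Every ranking is single-peaked on this axis.

yes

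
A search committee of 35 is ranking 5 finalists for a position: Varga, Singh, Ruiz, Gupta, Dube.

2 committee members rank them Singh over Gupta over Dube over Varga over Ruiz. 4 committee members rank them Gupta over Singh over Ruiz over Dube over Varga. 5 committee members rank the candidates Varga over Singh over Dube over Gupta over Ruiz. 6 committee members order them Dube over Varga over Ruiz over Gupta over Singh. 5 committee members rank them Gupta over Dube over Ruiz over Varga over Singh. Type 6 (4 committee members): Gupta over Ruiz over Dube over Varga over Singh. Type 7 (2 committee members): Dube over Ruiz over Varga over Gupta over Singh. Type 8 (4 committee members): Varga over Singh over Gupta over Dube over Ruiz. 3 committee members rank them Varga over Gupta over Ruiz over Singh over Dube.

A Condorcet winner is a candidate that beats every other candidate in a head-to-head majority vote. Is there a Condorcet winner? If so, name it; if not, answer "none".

Head-to-head results (35 committee members):
Varga–Singh: Varga 29–6.
Varga vs Ruiz: Varga wins 20–15.
Varga vs Gupta: Varga wins 20–15.
Varga vs Dube: Dube wins 23–12.
Singh vs Ruiz: Ruiz wins 20–15.
Singh vs Gupta: Gupta wins 24–11.
Singh–Dube: Singh 18–17.
Ruiz vs Gupta: Gupta, 27–8.
Ruiz vs Dube: Dube wins 24–11.
Gupta vs Dube: Gupta wins 22–13.
Each candidate drops at least one matchup (Varga loses to Dube; Singh loses to Varga; Ruiz loses to Varga; Gupta loses to Varga; Dube loses to Singh); the cycle Varga > Singh > Dube > Varga rules out a Condorcet winner.

none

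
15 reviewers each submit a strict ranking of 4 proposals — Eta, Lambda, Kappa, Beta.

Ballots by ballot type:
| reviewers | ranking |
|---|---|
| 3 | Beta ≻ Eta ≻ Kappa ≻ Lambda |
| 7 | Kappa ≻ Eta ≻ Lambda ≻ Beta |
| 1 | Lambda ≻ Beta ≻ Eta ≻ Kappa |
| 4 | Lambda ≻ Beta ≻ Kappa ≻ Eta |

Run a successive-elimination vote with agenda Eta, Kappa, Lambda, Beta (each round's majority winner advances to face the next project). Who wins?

Beta

Round 1: Eta vs Kappa — 4–11, Kappa advances.
Round 2: Kappa vs Lambda — 10–5, Kappa advances.
Round 3: Kappa vs Beta — 7–8, Beta advances.
Beta survives the agenda.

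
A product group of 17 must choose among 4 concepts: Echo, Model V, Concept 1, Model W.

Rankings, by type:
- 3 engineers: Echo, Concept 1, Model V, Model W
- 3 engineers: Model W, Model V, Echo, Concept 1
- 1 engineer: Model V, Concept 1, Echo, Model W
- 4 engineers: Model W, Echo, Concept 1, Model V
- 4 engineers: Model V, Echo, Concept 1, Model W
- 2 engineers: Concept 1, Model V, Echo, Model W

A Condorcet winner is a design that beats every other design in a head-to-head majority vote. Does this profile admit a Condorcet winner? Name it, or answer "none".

Check each pair by majority over 17 ballots:
Echo vs Model V: Model V wins 10–7.
Echo vs Concept 1: Echo wins 14–3.
Echo vs Model W: Echo, 10–7.
Model V vs Concept 1: Concept 1, 9–8.
Model V vs Model W: Model V wins 10–7.
Concept 1–Model W: Concept 1 10–7.
Each design drops at least one matchup (Echo loses to Model V; Model V loses to Concept 1; Concept 1 loses to Echo; Model W loses to Echo); the cycle Echo beats Concept 1 beats Model V beats Echo rules out a Condorcet winner.

none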